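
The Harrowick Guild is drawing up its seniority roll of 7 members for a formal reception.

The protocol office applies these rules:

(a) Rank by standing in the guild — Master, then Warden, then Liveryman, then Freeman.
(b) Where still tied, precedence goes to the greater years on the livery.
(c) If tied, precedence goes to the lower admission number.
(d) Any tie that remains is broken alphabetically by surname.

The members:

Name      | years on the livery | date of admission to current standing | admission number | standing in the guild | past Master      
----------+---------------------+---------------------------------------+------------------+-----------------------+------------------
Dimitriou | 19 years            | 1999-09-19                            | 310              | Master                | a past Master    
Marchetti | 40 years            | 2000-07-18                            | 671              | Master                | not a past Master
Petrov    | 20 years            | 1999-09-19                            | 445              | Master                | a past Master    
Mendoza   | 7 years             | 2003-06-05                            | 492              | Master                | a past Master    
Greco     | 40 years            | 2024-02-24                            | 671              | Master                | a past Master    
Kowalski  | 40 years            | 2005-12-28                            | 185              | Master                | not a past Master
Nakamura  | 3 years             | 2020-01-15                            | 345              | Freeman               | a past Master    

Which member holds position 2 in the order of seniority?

By standing in the guild: Kowalski, Greco, Marchetti, Petrov, Dimitriou and Mendoza (Master); then Nakamura (Freeman).
Among Kowalski, Greco, Marchetti, Petrov, Dimitriou and Mendoza, by years on the livery (higher first): Kowalski, Greco and Marchetti (40 years) before Petrov (20 years) before Dimitriou (19 years) before Mendoza (7 years).
Among Kowalski, Greco and Marchetti, by admission number (lower first): Kowalski (185) before Greco and Marchetti (671).
Among Greco and Marchetti, alphabetically by surname: Greco before Marchetti.
Order: Kowalski, Greco, Marchetti, Petrov, Dimitriou, Mendoza, Nakamura.

Greco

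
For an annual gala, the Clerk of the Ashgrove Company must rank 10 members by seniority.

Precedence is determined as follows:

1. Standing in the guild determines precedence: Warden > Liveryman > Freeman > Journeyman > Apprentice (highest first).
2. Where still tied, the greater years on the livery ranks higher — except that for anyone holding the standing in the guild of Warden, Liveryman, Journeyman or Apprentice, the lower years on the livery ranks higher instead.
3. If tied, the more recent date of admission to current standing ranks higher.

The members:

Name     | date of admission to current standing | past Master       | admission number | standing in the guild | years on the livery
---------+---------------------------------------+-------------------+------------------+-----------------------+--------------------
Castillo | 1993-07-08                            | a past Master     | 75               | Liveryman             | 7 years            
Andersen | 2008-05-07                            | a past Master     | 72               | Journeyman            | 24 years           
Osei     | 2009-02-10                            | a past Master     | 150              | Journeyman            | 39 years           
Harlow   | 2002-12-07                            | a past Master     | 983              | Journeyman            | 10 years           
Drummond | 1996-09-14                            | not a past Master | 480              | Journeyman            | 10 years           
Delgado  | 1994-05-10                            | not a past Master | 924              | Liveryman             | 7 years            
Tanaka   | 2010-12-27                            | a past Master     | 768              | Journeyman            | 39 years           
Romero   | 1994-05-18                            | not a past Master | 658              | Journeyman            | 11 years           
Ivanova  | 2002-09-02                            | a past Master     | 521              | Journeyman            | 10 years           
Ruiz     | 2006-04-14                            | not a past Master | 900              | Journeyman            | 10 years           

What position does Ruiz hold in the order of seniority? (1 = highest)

By standing in the guild: Delgado and Castillo (Liveryman); then Ruiz, Harlow, Ivanova, Drummond, Romero, Andersen, Tanaka and Osei (Journeyman).
Delgado and Castillo both have years on the livery 7 years, so the next rule applies.
Among Delgado and Castillo, by date of admission to current standing (later first): Delgado (1994-05-10) before Castillo (1993-07-08).
Among Ruiz, Harlow, Ivanova, Drummond, Romero, Andersen, Tanaka and Osei, by years on the livery (lower first) (reversed rule for this group): Ruiz, Harlow, Ivanova and Drummond (10 years) before Romero (11 years) before Andersen (24 years) before Tanaka and Osei (39 years).
Among Ruiz, Harlow, Ivanova and Drummond, by date of admission to current standing (later first): Ruiz (2006-04-14) before Harlow (2002-12-07) before Ivanova (2002-09-02) before Drummond (1996-09-14).
Among Tanaka and Osei, by date of admission to current standing (later first): Tanaka (2010-12-27) before Osei (2009-02-10).
Order: Delgado, Castillo, Ruiz, Harlow, Ivanova, Drummond, Romero, Andersen, Tanaka, Osei. So position 3.

3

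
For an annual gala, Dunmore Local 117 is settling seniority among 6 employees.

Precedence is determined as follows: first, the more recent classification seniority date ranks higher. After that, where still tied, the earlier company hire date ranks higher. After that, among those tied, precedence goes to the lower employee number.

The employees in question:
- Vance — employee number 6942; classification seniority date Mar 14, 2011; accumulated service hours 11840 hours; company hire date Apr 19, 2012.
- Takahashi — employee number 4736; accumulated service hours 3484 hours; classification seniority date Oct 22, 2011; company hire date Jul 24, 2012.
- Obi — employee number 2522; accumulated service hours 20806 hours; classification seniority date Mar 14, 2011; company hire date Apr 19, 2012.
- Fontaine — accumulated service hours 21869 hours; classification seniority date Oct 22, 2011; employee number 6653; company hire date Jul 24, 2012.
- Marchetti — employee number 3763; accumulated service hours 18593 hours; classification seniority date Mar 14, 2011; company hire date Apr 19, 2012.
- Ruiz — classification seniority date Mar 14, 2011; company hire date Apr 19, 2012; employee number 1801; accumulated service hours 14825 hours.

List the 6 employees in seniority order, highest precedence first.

By classification seniority date (later first): Takahashi and Fontaine (both Oct 22, 2011); then Ruiz, Obi, Marchetti and Vance (each Mar 14, 2011).
Takahashi and Fontaine both have company hire date Jul 24, 2012, so the next rule applies.
Among Takahashi and Fontaine, by employee number (lower first): Takahashi (4736) before Fontaine (6653).
Ruiz, Obi, Marchetti and Vance all have company hire date Apr 19, 2012, so the next rule applies.
Among Ruiz, Obi, Marchetti and Vance, by employee number (lower first): Ruiz (1801) before Obi (2522) before Marchetti (3763) before Vance (6942).
Full order: Takahashi, Fontaine, Ruiz, Obi, Marchetti, Vance.

Takahashi, Fontaine, Ruiz, Obi, Marchetti, Vance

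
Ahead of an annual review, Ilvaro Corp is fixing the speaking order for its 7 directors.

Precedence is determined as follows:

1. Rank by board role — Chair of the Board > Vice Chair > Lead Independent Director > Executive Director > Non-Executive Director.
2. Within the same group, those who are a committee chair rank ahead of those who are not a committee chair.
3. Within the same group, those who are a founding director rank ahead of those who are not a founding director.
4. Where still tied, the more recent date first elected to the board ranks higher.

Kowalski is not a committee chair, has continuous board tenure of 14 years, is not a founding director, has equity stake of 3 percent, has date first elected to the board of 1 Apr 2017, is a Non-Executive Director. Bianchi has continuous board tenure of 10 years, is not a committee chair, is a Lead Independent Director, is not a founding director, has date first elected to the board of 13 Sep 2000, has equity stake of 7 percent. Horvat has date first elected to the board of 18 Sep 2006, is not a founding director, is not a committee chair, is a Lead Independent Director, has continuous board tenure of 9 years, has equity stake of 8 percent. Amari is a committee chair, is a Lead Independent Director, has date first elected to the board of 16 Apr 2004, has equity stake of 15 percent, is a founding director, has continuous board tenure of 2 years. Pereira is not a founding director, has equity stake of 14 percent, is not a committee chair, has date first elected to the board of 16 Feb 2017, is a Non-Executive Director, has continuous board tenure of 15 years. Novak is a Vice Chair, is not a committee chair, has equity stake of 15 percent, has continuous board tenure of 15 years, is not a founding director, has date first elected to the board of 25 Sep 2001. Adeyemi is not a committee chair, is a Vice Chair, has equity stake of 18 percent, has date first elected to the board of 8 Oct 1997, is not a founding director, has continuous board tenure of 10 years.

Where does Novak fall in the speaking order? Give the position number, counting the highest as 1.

1

By board role: Novak and Adeyemi (Vice Chair); then Amari, Horvat and Bianchi (Lead Independent Director); then Kowalski and Pereira (Non-Executive Director).
Novak and Adeyemi are each not a committee chair, so the next rule applies.
Novak and Adeyemi are each not a founding director, so the next rule applies.
Among Novak and Adeyemi, by date first elected to the board (later first): Novak (25 Sep 2001) before Adeyemi (8 Oct 1997).
Among Amari, Horvat and Bianchi, a committee chair before not a committee chair: Amari (a committee chair) before Horvat and Bianchi (not a committee chair).
Horvat and Bianchi are each not a founding director, so the next rule applies.
Among Horvat and Bianchi, by date first elected to the board (later first): Horvat (18 Sep 2006) before Bianchi (13 Sep 2000).
Kowalski and Pereira are each not a committee chair, so the next rule applies.
Kowalski and Pereira are each not a founding director, so the next rule applies.
Among Kowalski and Pereira, by date first elected to the board (later first): Kowalski (1 Apr 2017) before Pereira (16 Feb 2017).
Order: Novak, Adeyemi, Amari, Horvat, Bianchi, Kowalski, Pereira. So position 1.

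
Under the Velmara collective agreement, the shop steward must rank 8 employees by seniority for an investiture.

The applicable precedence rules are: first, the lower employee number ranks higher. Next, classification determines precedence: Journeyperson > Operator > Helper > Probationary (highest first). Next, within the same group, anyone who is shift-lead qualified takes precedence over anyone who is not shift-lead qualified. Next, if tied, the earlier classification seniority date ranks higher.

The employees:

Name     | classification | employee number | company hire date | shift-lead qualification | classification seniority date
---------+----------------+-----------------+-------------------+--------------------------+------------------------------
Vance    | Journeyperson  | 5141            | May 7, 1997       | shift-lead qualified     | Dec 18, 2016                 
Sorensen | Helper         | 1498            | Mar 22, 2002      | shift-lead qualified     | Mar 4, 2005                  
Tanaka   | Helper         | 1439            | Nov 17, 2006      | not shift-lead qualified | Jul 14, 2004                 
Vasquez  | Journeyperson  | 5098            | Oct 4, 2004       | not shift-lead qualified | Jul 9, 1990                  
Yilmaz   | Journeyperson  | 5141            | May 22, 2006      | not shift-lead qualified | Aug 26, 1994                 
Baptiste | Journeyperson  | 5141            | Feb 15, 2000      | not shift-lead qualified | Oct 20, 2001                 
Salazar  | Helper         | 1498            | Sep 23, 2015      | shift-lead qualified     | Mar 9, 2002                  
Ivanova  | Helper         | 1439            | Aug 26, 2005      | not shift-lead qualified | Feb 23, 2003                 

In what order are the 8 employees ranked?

By employee number (lower first): Ivanova and Tanaka (both 1439); then Salazar and Sorensen (both 1498); then Vasquez (5098); then Vance, Yilmaz and Baptiste (each 5141).
Ivanova and Tanaka are each Helper, so the next rule applies.
Ivanova and Tanaka are each not shift-lead qualified, so the next rule applies.
Among Ivanova and Tanaka, by classification seniority date (earlier first): Ivanova (Feb 23, 2003) before Tanaka (Jul 14, 2004).
Salazar and Sorensen are each Helper, so the next rule applies.
Salazar and Sorensen are each shift-lead qualified, so the next rule applies.
Among Salazar and Sorensen, by classification seniority date (earlier first): Salazar (Mar 9, 2002) before Sorensen (Mar 4, 2005).
Vance, Yilmaz and Baptiste are each Journeyperson, so the next rule applies.
Among Vance, Yilmaz and Baptiste, shift-lead qualified before not shift-lead qualified: Vance (shift-lead qualified) before Yilmaz and Baptiste (not shift-lead qualified).
Among Yilmaz and Baptiste, by classification seniority date (earlier first): Yilmaz (Aug 26, 1994) before Baptiste (Oct 20, 2001).
Full order: Ivanova, Tanaka, Salazar, Sorensen, Vasquez, Vance, Yilmaz, Baptiste.

Ivanova, Tanaka, Salazar, Sorensen, Vasquez, Vance, Yilmaz, Baptiste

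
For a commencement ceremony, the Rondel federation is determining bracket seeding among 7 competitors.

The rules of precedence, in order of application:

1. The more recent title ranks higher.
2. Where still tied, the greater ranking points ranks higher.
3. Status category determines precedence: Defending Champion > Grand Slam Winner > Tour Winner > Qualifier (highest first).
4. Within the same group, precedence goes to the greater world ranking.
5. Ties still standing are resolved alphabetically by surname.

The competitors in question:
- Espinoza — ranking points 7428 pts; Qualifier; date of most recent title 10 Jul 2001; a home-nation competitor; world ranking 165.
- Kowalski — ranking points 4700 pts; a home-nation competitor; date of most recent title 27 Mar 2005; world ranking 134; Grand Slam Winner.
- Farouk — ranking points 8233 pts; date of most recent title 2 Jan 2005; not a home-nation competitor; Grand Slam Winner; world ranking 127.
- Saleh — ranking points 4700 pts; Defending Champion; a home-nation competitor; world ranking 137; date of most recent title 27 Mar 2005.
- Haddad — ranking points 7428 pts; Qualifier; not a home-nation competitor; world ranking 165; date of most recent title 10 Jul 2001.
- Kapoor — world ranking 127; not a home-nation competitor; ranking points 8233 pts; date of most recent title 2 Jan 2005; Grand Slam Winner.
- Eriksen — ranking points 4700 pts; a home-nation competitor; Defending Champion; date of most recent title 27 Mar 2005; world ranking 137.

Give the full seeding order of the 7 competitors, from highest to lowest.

Eriksen, Saleh, Kowalski, Farouk, Kapoor, Espinoza, Haddad

By date of most recent title (later first): Eriksen, Saleh and Kowalski (each 27 Mar 2005); then Farouk and Kapoor (both 2 Jan 2005); then Espinoza and Haddad (both 10 Jul 2001).
Eriksen, Saleh and Kowalski all have ranking points 4700 pts, so the next rule applies.
Among Eriksen, Saleh and Kowalski, by status category: Eriksen and Saleh (Defending Champion) before Kowalski (Grand Slam Winner).
Eriksen and Saleh both have world ranking 137, so the next rule applies.
Among Eriksen and Saleh, alphabetically by surname: Eriksen before Saleh.
Farouk and Kapoor both have ranking points 8233 pts, so the next rule applies.
Farouk and Kapoor are each Grand Slam Winner, so the next rule applies.
Farouk and Kapoor both have world ranking 127, so the next rule applies.
Among Farouk and Kapoor, alphabetically by surname: Farouk before Kapoor.
Espinoza and Haddad both have ranking points 7428 pts, so the next rule applies.
Espinoza and Haddad are each Qualifier, so the next rule applies.
Espinoza and Haddad both have world ranking 165, so the next rule applies.
Among Espinoza and Haddad, alphabetically by surname: Espinoza before Haddad.
Full order: Eriksen, Saleh, Kowalski, Farouk, Kapoor, Espinoza, Haddad.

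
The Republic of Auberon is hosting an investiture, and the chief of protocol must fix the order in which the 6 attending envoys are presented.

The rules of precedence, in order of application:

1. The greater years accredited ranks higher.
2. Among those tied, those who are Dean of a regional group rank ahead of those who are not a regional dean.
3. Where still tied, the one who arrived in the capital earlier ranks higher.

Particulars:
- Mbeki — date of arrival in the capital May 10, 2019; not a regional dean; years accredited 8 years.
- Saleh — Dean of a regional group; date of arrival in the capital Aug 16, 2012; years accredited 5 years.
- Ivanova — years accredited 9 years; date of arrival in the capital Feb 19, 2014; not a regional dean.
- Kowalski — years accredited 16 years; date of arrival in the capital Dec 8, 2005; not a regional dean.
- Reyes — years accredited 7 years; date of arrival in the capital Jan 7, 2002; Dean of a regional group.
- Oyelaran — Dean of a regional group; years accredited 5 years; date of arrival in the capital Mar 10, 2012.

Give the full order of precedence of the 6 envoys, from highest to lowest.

By years accredited (higher first): Kowalski (16 years); then Ivanova (9 years); then Mbeki (8 years); then Reyes (7 years); then Oyelaran and Saleh (both 5 years).
Oyelaran and Saleh are each Dean of a regional group, so the next rule applies.
Among Oyelaran and Saleh, by date of arrival in the capital (earlier first): Oyelaran (Mar 10, 2012) before Saleh (Aug 16, 2012).
Full order: Kowalski, Ivanova, Mbeki, Reyes, Oyelaran, Saleh.

Kowalski, Ivanova, Mbeki, Reyes, Oyelaran, Saleh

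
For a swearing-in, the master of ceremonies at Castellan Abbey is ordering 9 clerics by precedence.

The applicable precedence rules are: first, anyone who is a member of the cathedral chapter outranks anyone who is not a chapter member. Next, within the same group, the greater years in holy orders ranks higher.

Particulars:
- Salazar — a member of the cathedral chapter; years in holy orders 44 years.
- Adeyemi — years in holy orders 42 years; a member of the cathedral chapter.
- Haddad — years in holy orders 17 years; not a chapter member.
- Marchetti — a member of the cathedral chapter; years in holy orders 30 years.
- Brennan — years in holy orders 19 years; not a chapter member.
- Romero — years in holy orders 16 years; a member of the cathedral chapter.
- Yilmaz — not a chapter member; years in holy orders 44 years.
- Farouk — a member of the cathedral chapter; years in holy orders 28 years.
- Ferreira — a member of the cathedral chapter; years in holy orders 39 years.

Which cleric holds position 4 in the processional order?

By the first rule: Salazar, Adeyemi, Ferreira, Marchetti, Farouk and Romero (each a member of the cathedral chapter); then Yilmaz, Brennan and Haddad (each not a chapter member).
Among Salazar, Adeyemi, Ferreira, Marchetti, Farouk and Romero, by years in holy orders (higher first): Salazar (44 years) before Adeyemi (42 years) before Ferreira (39 years) before Marchetti (30 years) before Farouk (28 years) before Romero (16 years).
Among Yilmaz, Brennan and Haddad, by years in holy orders (higher first): Yilmaz (44 years) before Brennan (19 years) before Haddad (17 years).
Order: Salazar, Adeyemi, Ferreira, Marchetti, Farouk, Romero, Yilmaz, Brennan, Haddad.

Marchetti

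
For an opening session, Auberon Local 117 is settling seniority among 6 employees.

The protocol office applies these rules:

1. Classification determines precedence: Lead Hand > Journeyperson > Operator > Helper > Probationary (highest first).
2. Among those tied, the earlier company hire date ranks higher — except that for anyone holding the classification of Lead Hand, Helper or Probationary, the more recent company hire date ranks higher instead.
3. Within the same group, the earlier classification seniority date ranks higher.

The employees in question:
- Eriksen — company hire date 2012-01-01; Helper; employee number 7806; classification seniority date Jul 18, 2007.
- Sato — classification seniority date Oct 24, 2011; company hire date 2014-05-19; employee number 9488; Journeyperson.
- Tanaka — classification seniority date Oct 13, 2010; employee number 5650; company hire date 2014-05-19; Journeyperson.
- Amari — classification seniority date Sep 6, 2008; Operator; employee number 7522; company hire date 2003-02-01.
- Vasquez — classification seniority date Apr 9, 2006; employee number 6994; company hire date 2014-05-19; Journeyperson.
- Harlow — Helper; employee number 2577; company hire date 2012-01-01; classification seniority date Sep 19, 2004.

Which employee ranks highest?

Vasquez

By classification: Vasquez, Tanaka and Sato (Journeyperson); then Amari (Operator); then Harlow and Eriksen (Helper).
Vasquez, Tanaka and Sato all have company hire date 2014-05-19, so the next rule applies.
Among Vasquez, Tanaka and Sato, by classification seniority date (earlier first): Vasquez (Apr 9, 2006) before Tanaka (Oct 13, 2010) before Sato (Oct 24, 2011).
Harlow and Eriksen both have company hire date 2012-01-01, so the next rule applies.
Among Harlow and Eriksen, by classification seniority date (earlier first): Harlow (Sep 19, 2004) before Eriksen (Jul 18, 2007).
Order: Vasquez, Tanaka, Sato, Amari, Harlow, Eriksen.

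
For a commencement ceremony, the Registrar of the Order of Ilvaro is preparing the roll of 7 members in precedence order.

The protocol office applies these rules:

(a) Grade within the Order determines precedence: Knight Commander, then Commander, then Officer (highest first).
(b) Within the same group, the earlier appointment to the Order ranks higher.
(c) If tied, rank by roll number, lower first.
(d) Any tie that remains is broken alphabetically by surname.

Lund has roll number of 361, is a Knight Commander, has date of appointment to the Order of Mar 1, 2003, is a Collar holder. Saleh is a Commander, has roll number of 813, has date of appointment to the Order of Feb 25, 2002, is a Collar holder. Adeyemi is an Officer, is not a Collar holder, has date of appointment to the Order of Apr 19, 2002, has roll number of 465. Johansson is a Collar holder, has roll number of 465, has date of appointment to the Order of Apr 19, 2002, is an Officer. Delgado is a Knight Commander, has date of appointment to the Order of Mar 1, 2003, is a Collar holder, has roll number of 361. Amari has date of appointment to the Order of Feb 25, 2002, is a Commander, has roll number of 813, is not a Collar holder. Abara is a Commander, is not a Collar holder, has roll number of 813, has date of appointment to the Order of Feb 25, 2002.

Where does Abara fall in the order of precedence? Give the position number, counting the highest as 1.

3

By grade within the Order: Delgado and Lund (Knight Commander); then Abara, Amari and Saleh (Commander); then Adeyemi and Johansson (Officer).
Delgado and Lund both have date of appointment to the Order Mar 1, 2003, so the next rule applies.
Delgado and Lund both have roll number 361, so the next rule applies.
Among Delgado and Lund, alphabetically by surname: Delgado before Lund.
Abara, Amari and Saleh all have date of appointment to the Order Feb 25, 2002, so the next rule applies.
Abara, Amari and Saleh all have roll number 813, so the next rule applies.
Among Abara, Amari and Saleh, alphabetically by surname: Abara before Amari before Saleh.
Adeyemi and Johansson both have date of appointment to the Order Apr 19, 2002, so the next rule applies.
Adeyemi and Johansson both have roll number 465, so the next rule applies.
Among Adeyemi and Johansson, alphabetically by surname: Adeyemi before Johansson.
Order: Delgado, Lund, Abara, Amari, Saleh, Adeyemi, Johansson. So position 3.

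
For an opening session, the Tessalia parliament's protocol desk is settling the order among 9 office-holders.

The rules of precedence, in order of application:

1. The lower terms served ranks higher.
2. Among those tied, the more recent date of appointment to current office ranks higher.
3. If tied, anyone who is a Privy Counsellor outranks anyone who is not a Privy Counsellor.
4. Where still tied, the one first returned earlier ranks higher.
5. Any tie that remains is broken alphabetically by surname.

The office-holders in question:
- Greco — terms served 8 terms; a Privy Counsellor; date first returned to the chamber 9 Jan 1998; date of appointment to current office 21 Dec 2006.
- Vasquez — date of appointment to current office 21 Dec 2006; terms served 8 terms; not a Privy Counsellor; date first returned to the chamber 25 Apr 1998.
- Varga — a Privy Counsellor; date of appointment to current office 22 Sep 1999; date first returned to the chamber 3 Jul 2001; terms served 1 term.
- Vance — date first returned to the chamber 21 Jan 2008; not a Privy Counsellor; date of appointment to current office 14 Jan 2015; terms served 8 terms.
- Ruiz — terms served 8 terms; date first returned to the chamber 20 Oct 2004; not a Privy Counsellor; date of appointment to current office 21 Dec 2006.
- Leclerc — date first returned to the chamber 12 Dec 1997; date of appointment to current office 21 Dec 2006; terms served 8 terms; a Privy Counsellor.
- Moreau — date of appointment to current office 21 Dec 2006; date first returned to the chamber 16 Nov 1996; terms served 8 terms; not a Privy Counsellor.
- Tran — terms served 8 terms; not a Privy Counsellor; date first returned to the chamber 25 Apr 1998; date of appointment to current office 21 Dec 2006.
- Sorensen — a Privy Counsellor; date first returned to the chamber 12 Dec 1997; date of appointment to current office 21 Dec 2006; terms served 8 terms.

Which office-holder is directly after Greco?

Moreau

By terms served (lower first): Varga (1 term); then Vance, Leclerc, Sorensen, Greco, Moreau, Tran, Vasquez and Ruiz (each 8 terms).
Among Vance, Leclerc, Sorensen, Greco, Moreau, Tran, Vasquez and Ruiz, by date of appointment to current office (later first): Vance (14 Jan 2015) before Leclerc, Sorensen, Greco, Moreau, Tran, Vasquez and Ruiz (21 Dec 2006).
Among Leclerc, Sorensen, Greco, Moreau, Tran, Vasquez and Ruiz, a Privy Counsellor before not a Privy Counsellor: Leclerc, Sorensen and Greco (a Privy Counsellor) before Moreau, Tran, Vasquez and Ruiz (not a Privy Counsellor).
Among Leclerc, Sorensen and Greco, by date first returned to the chamber (earlier first): Leclerc and Sorensen (12 Dec 1997) before Greco (9 Jan 1998).
Among Leclerc and Sorensen, alphabetically by surname: Leclerc before Sorensen.
Among Moreau, Tran, Vasquez and Ruiz, by date first returned to the chamber (earlier first): Moreau (16 Nov 1996) before Tran and Vasquez (25 Apr 1998) before Ruiz (20 Oct 2004).
Among Tran and Vasquez, alphabetically by surname: Tran before Vasquez.
Order: Varga, Vance, Leclerc, Sorensen, Greco, Moreau, Tran, Vasquez, Ruiz.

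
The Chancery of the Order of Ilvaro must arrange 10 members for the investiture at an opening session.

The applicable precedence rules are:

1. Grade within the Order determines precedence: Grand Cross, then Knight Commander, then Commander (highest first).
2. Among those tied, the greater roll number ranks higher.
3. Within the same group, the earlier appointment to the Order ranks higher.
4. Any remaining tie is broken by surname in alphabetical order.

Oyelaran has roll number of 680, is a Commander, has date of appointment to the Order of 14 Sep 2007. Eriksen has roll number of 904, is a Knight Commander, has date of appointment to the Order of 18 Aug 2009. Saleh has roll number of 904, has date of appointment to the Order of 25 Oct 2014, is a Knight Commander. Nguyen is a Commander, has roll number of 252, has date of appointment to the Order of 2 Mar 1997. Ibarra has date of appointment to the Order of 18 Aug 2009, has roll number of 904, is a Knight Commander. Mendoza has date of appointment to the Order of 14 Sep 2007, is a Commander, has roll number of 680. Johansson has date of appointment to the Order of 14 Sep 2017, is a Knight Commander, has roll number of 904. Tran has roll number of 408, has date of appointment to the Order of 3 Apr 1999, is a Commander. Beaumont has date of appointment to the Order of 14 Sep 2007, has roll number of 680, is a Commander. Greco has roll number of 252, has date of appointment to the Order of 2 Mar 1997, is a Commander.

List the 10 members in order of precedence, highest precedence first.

Eriksen, Ibarra, Saleh, Johansson, Beaumont, Mendoza, Oyelaran, Tran, Greco, Nguyen

By grade within the Order: Eriksen, Ibarra, Saleh and Johansson (Knight Commander); then Beaumont, Mendoza, Oyelaran, Tran, Greco and Nguyen (Commander).
Eriksen, Ibarra, Saleh and Johansson all have roll number 904, so the next rule applies.
Among Eriksen, Ibarra, Saleh and Johansson, by date of appointment to the Order (earlier first): Eriksen and Ibarra (18 Aug 2009) before Saleh (25 Oct 2014) before Johansson (14 Sep 2017).
Among Eriksen and Ibarra, alphabetically by surname: Eriksen before Ibarra.
Among Beaumont, Mendoza, Oyelaran, Tran, Greco and Nguyen, by roll number (higher first): Beaumont, Mendoza and Oyelaran (680) before Tran (408) before Greco and Nguyen (252).
Beaumont, Mendoza and Oyelaran all have date of appointment to the Order 14 Sep 2007, so the next rule applies.
Among Beaumont, Mendoza and Oyelaran, alphabetically by surname: Beaumont before Mendoza before Oyelaran.
Greco and Nguyen both have date of appointment to the Order 2 Mar 1997, so the next rule applies.
Among Greco and Nguyen, alphabetically by surname: Greco before Nguyen.
Full order: Eriksen, Ibarra, Saleh, Johansson, Beaumont, Mendoza, Oyelaran, Tran, Greco, Nguyen.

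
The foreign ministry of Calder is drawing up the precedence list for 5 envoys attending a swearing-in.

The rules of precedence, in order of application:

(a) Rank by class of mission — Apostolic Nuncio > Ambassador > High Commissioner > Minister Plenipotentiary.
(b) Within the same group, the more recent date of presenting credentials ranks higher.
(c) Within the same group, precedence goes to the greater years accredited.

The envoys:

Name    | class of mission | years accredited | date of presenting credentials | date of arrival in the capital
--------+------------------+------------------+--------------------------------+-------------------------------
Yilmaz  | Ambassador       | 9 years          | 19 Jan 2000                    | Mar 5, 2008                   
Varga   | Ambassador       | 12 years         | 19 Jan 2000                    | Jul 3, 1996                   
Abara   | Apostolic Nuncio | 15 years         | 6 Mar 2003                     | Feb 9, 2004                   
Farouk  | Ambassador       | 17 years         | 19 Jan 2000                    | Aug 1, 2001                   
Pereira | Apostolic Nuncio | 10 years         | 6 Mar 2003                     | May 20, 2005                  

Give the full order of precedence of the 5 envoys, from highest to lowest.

By class of mission: Abara and Pereira (Apostolic Nuncio); then Farouk, Varga and Yilmaz (Ambassador).
Abara and Pereira both have date of presenting credentials 6 Mar 2003, so the next rule applies.
Among Abara and Pereira, by years accredited (higher first): Abara (15 years) before Pereira (10 years).
Farouk, Varga and Yilmaz all have date of presenting credentials 19 Jan 2000, so the next rule applies.
Among Farouk, Varga and Yilmaz, by years accredited (higher first): Farouk (17 years) before Varga (12 years) before Yilmaz (9 years).
Full order: Abara, Pereira, Farouk, Varga, Yilmaz.

Abara, Pereira, Farouk, Varga, Yilmaz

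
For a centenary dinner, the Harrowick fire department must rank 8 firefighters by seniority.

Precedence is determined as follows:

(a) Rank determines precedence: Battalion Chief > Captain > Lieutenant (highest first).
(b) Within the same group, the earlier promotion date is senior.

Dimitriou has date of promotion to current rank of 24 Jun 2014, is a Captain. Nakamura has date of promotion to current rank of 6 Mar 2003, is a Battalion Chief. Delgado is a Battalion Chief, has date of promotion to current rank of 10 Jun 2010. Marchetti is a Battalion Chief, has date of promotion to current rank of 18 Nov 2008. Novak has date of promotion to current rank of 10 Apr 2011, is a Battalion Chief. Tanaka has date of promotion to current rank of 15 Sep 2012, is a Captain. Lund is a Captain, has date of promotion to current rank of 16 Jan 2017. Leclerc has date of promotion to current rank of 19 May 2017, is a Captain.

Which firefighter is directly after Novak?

Tanaka

By rank: Nakamura, Marchetti, Delgado and Novak (Battalion Chief); then Tanaka, Dimitriou, Lund and Leclerc (Captain).
Among Nakamura, Marchetti, Delgado and Novak, by date of promotion to current rank (earlier first): Nakamura (6 Mar 2003) before Marchetti (18 Nov 2008) before Delgado (10 Jun 2010) before Novak (10 Apr 2011).
Among Tanaka, Dimitriou, Lund and Leclerc, by date of promotion to current rank (earlier first): Tanaka (15 Sep 2012) before Dimitriou (24 Jun 2014) before Lund (16 Jan 2017) before Leclerc (19 May 2017).
Order: Nakamura, Marchetti, Delgado, Novak, Tanaka, Dimitriou, Lund, Leclerc.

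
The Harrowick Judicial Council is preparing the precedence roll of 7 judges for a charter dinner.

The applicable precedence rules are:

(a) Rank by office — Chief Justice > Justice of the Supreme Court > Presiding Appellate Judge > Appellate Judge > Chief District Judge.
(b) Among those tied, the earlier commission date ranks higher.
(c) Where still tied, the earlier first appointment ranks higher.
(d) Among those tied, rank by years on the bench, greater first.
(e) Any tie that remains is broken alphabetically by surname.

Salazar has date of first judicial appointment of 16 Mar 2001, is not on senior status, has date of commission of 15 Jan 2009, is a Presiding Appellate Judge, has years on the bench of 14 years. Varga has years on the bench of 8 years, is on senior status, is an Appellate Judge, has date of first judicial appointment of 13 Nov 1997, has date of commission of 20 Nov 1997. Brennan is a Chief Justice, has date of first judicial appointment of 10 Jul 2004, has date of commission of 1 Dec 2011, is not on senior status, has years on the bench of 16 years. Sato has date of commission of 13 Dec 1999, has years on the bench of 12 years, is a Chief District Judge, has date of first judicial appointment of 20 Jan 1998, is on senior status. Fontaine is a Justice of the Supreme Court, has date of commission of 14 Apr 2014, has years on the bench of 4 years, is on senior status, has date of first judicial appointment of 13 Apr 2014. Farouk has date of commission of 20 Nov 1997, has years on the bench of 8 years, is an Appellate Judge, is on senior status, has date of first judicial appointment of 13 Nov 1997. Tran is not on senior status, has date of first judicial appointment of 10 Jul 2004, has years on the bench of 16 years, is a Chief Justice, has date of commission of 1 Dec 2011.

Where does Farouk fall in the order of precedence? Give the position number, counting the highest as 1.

5

By office: Brennan and Tran (Chief Justice); then Fontaine (Justice of the Supreme Court); then Salazar (Presiding Appellate Judge); then Farouk and Varga (Appellate Judge); then Sato (Chief District Judge).
Brennan and Tran both have date of commission 1 Dec 2011, so the next rule applies.
Brennan and Tran both have date of first judicial appointment 10 Jul 2004, so the next rule applies.
Brennan and Tran both have years on the bench 16 years, so the next rule applies.
Among Brennan and Tran, alphabetically by surname: Brennan before Tran.
Farouk and Varga both have date of commission 20 Nov 1997, so the next rule applies.
Farouk and Varga both have date of first judicial appointment 13 Nov 1997, so the next rule applies.
Farouk and Varga both have years on the bench 8 years, so the next rule applies.
Among Farouk and Varga, alphabetically by surname: Farouk before Varga.
Order: Brennan, Tran, Fontaine, Salazar, Farouk, Varga, Sato. So position 5.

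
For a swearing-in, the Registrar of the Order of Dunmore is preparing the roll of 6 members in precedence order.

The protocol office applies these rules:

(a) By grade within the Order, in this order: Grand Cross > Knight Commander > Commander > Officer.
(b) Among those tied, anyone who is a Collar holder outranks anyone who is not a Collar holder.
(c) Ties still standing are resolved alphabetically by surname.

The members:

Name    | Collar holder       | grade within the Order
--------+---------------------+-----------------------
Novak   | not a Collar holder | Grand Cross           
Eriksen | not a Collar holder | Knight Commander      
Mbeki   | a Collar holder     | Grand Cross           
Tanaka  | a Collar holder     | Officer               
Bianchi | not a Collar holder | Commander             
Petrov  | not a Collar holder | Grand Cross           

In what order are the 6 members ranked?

By grade within the Order: Mbeki, Novak and Petrov (Grand Cross); then Eriksen (Knight Commander); then Bianchi (Commander); then Tanaka (Officer).
Among Mbeki, Novak and Petrov, a Collar holder before not a Collar holder: Mbeki (a Collar holder) before Novak and Petrov (not a Collar holder).
Among Novak and Petrov, alphabetically by surname: Novak before Petrov.
Full order: Mbeki, Novak, Petrov, Eriksen, Bianchi, Tanaka.

Mbeki, Novak, Petrov, Eriksen, Bianchi, Tanaka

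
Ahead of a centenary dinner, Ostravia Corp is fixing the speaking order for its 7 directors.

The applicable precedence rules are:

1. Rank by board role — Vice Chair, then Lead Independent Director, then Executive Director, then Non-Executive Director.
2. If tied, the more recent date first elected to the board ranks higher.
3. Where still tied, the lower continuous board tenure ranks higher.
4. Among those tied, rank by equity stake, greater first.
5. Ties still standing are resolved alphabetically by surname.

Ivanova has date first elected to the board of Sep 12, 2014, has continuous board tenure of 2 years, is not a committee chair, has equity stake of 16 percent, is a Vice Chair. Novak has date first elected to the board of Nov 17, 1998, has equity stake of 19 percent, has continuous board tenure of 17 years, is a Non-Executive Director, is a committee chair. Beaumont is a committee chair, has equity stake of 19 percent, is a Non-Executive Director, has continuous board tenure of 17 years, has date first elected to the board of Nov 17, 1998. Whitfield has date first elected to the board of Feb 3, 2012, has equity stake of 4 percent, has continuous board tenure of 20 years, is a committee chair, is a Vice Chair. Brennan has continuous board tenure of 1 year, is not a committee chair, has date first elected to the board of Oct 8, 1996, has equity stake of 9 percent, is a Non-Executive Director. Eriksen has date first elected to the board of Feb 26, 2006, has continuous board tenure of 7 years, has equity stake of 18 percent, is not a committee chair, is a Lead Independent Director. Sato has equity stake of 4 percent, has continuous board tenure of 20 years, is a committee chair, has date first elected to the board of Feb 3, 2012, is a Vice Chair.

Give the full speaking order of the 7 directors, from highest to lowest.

By board role: Ivanova, Sato and Whitfield (Vice Chair); then Eriksen (Lead Independent Director); then Beaumont, Novak and Brennan (Non-Executive Director).
Among Ivanova, Sato and Whitfield, by date first elected to the board (later first): Ivanova (Sep 12, 2014) before Sato and Whitfield (Feb 3, 2012).
Sato and Whitfield both have continuous board tenure 20 years, so the next rule applies.
Sato and Whitfield both have equity stake 4 percent, so the next rule applies.
Among Sato and Whitfield, alphabetically by surname: Sato before Whitfield.
Among Beaumont, Novak and Brennan, by date first elected to the board (later first): Beaumont and Novak (Nov 17, 1998) before Brennan (Oct 8, 1996).
Beaumont and Novak both have continuous board tenure 17 years, so the next rule applies.
Beaumont and Novak both have equity stake 19 percent, so the next rule applies.
Among Beaumont and Novak, alphabetically by surname: Beaumont before Novak.
Full order: Ivanova, Sato, Whitfield, Eriksen, Beaumont, Novak, Brennan.

Ivanova, Sato, Whitfield, Eriksen, Beaumont, Novak, Brennan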